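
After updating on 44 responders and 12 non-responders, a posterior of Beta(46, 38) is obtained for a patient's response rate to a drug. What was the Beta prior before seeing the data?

Under Beta–binomial conjugacy the posterior parameters are (α+s, β+f).
So α = 46 − 44 = 2 and β = 38 − 12 = 26.

Beta(2, 26)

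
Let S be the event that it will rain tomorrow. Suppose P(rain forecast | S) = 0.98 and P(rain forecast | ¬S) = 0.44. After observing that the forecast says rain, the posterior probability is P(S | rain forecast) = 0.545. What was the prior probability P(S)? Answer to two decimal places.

In odds form, posterior odds = prior odds × likelihood ratio, so prior odds = posterior odds ÷ LR.
Posterior odds = 0.545/(1−0.545) = 1.1978. LR = 0.98/0.44 = 2.2273.
Prior odds = 1.1978/2.2273 = 0.5378, so P(S) = 0.5378/(1+0.5378) ≈ 0.35.

P(S) = 0.35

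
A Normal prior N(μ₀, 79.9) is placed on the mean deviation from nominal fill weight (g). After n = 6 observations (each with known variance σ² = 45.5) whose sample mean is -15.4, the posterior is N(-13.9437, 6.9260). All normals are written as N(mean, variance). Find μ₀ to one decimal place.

μ₀ = 1.4

The posterior mean is a precision-weighted average: μ_n = (τ₀μ₀ + τ_data·x̄)/(τ₀+τ_data), with τ₀=1/σ₀² and τ_data=n/σ².
Here τ₀ = 1/79.9 = 0.012516 and τ_data = 6/45.5 = 0.131868, so τ_n = 0.144384.
Rearranging for μ₀: μ₀ = (μ_n·τ_n − τ_data·x̄)/τ₀ = (-13.9437·0.144384 − 0.131868·-15.4) / 0.012516 = 0.017520/0.012516 ≈ 1.4.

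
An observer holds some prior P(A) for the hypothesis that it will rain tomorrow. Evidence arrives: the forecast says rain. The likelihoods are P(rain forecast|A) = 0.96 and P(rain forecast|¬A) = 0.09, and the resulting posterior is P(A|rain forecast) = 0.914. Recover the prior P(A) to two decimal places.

In odds form, posterior odds = prior odds × likelihood ratio, so prior odds = posterior odds ÷ LR.
Posterior odds = 0.914/(1−0.914) = 10.6279. LR = 0.96/0.09 = 10.6667.
Prior odds = 10.6279/10.6667 = 0.9964, so P(A) = 0.9964/(1+0.9964) ≈ 0.50.

P(A) = 0.50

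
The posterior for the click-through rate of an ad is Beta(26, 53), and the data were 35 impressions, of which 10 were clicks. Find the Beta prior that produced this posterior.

Beta(16, 28)

A Beta(α, β) prior with s successes and f failures in binomial data gives a Beta(α+s, β+f) posterior.
Subtract the data counts: 26−10=16, 53−25=28.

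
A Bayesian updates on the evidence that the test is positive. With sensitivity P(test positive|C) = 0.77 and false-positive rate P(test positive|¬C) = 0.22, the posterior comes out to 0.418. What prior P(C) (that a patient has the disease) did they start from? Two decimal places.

Bayes' rule in odds form gives O(C|E) = O(C)·[P(E|C)/P(E|¬C)], hence O(C) = O(C|E)/LR.
Posterior odds = 0.418/(1−0.418) = 0.7182. LR = 0.77/0.22 = 3.5000.
Prior odds = 0.7182/3.5000 = 0.2052, so P(C) = 0.2052/(1+0.2052) ≈ 0.17.

P(C) = 0.17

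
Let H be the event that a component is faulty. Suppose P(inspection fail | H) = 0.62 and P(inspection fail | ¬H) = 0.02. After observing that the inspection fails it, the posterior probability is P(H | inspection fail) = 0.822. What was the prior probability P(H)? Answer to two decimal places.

In odds form, posterior odds = prior odds × likelihood ratio, so prior odds = posterior odds ÷ LR.
Posterior odds = 0.822/(1−0.822) = 4.6180. LR = 0.62/0.02 = 31.0000.
Prior odds = 4.6180/31.0000 = 0.1490, so P(H) = 0.1490/(1+0.1490) ≈ 0.13.

P(H) = 0.13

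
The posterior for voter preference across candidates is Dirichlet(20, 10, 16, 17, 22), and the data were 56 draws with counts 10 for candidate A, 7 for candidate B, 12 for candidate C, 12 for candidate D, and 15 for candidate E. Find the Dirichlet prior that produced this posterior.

For a Dirichlet(α) prior with multinomial counts c, the posterior is Dirichlet(α + c) componentwise.
Subtract each count from the matching posterior parameter: 20−10=10, 10−7=3, 16−12=4, 17−12=5, 22−15=7.

Dirichlet(10, 3, 4, 5, 7)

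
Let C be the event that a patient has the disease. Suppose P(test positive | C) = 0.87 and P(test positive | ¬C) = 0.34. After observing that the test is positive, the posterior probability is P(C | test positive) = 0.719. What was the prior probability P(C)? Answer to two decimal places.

In odds form, posterior odds = prior odds × likelihood ratio, so prior odds = posterior odds ÷ LR.
Posterior odds = 0.719/(1−0.719) = 2.5587. LR = 0.87/0.34 = 2.5588.
Prior odds = 2.5587/2.5588 = 1.0000, so P(C) = 1.0000/(1+1.0000) ≈ 0.50.

P(C) = 0.50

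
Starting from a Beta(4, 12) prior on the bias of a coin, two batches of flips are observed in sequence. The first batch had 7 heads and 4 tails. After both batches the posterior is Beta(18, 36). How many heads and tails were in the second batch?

7 heads and 20 tails

Because Beta–binomial updating is additive in the counts, the combined data contributed (α_post−α_prior, β_post−β_prior) successes and failures.
Total across both batches: 18−4=14 heads, 36−12=24 tails.
Subtract the first batch: 14−7=7 heads and 24−4=20 tails.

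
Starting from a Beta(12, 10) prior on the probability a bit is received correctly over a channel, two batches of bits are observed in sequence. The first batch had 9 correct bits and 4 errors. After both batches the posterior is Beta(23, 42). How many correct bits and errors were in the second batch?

Sequential conjugate updates are equivalent to a single update on the pooled data, so total successes = posterior α − prior α and total failures = posterior β − prior β.
Total across both batches: 23−12=11 correct bits, 42−10=32 errors.
Subtract the first batch: 11−9=2 correct bits and 32−4=28 errors.

2 correct bits and 28 errors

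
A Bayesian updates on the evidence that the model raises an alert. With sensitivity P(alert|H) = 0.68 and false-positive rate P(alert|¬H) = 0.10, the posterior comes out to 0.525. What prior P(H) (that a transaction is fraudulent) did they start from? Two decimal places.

P(H) = 0.14

Bayes' rule in odds form gives O(H|E) = O(H)·[P(E|H)/P(E|¬H)], hence O(H) = O(H|E)/LR.
Posterior odds = 0.525/(1−0.525) = 1.1053. LR = 0.68/0.10 = 6.8000.
Prior odds = 1.1053/6.8000 = 0.1625, so P(H) = 0.1625/(1+0.1625) ≈ 0.14.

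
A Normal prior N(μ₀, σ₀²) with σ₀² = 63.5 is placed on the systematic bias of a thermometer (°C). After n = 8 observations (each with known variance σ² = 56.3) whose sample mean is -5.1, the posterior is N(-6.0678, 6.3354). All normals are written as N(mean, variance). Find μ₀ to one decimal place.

μ₀ = -14.8

With known observation variance, the Normal–Normal posterior has precision τ_n = τ₀ + n/σ² and mean μ_n = (τ₀μ₀ + (n/σ²)x̄)/τ_n.
Here τ₀ = 1/63.5 = 0.015748 and τ_data = 8/56.3 = 0.142096, so τ_n = 0.157844.
Rearranging for μ₀: μ₀ = (μ_n·τ_n − τ_data·x̄)/τ₀ = (-6.0678·0.157844 − 0.142096·-5.1) / 0.015748 = -0.233076/0.015748 ≈ -14.8.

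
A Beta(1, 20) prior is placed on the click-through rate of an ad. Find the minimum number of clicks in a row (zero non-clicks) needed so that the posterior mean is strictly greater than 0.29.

After k clicks and 0 non-clicks the posterior is Beta(1+k, 20), with mean (1+k)/(1+20+k).
Set (1+k)/(21+k) > 0.29 and solve: k > (0.29·21 − 1)/(1 − 0.29) = 7.169.
The smallest integer exceeding 7.169 is 8, and checking k=8: (9)/(29) = 0.3103 > 0.29.

k = 8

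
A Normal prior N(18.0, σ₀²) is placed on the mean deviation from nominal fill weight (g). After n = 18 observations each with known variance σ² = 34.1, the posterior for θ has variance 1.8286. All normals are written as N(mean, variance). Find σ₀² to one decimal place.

Posterior precision equals prior precision plus data precision: 1/σ_n² = 1/σ₀² + n/σ².
So 1/σ₀² = 1/1.8286 − 18/34.1 = 0.546866 − 0.527859 = 0.019007.
Hence σ₀² = 1/0.019007 ≈ 52.6.

σ₀² = 52.6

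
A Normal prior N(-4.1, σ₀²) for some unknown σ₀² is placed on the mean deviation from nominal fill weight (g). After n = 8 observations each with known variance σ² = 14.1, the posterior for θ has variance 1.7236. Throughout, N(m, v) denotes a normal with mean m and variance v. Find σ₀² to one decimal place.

For the Normal–Normal model with known σ², precisions add: τ_n = τ₀ + n/σ².
So 1/σ₀² = 1/1.7236 − 8/14.1 = 0.580181 − 0.567376 = 0.012805.
Hence σ₀² = 1/0.012805 ≈ 78.1.

σ₀² = 78.1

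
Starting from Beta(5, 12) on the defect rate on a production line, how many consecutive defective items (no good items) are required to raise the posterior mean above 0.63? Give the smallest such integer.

k = 16

After k defective items and 0 good items the posterior is Beta(5+k, 12), with mean (5+k)/(5+12+k).
Set (5+k)/(17+k) > 0.63 and solve: k > (0.63·17 − 5)/(1 − 0.63) = 15.432.
The smallest integer exceeding 15.432 is 16.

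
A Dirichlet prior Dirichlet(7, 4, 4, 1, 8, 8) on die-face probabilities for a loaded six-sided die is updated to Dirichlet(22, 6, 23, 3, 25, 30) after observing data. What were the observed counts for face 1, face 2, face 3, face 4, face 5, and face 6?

For a Dirichlet(α) prior with multinomial counts c, the posterior is Dirichlet(α + c) componentwise.
Counts are posterior − prior componentwise: 22−7=15, 6−4=2, 23−4=19, 3−1=2, 25−8=17, 30−8=22.

counts (15, 2, 19, 2, 17, 22)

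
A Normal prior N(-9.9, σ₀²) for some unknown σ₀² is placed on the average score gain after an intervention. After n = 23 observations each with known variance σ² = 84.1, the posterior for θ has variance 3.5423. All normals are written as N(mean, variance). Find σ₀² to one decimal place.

σ₀² = 113.4

Posterior precision equals prior precision plus data precision: 1/σ_n² = 1/σ₀² + n/σ².
So 1/σ₀² = 1/3.5423 − 23/84.1 = 0.282302 − 0.273484 = 0.008818.
Hence σ₀² = 1/0.008818 ≈ 113.4.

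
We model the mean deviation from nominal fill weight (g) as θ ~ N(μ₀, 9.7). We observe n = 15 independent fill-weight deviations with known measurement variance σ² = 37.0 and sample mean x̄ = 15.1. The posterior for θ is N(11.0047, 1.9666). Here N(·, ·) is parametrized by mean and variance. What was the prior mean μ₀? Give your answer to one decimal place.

With known observation variance, the Normal–Normal posterior has precision τ_n = τ₀ + n/σ² and mean μ_n = (τ₀μ₀ + (n/σ²)x̄)/τ_n.
Here τ₀ = 1/9.7 = 0.103093 and τ_data = 15/37.0 = 0.405405, so τ_n = 0.508498.
Rearranging for μ₀: μ₀ = (μ_n·τ_n − τ_data·x̄)/τ₀ = (11.0047·0.508498 − 0.405405·15.1) / 0.103093 = -0.525748/0.103093 ≈ -5.1.

μ₀ = -5.1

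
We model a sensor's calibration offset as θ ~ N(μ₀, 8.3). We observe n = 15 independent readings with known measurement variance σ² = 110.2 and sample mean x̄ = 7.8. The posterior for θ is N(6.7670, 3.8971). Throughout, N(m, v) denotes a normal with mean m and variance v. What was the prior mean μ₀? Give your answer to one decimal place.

μ₀ = 5.6

The posterior mean is a precision-weighted average: μ_n = (τ₀μ₀ + τ_data·x̄)/(τ₀+τ_data), with τ₀=1/σ₀² and τ_data=n/σ².
Here τ₀ = 1/8.3 = 0.120482 and τ_data = 15/110.2 = 0.136116, so τ_n = 0.256598.
Rearranging for μ₀: μ₀ = (μ_n·τ_n − τ_data·x̄)/τ₀ = (6.7670·0.256598 − 0.136116·7.8) / 0.120482 = 0.674694/0.120482 ≈ 5.6.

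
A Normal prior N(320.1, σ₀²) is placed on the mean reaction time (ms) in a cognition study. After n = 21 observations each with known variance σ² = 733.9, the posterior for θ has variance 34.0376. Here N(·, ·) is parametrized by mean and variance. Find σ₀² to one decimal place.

σ₀² = 1307.2

For the Normal–Normal model with known σ², precisions add: τ_n = τ₀ + n/σ².
So 1/σ₀² = 1/34.0376 − 21/733.9 = 0.029379 − 0.028614 = 0.000765.
Hence σ₀² = 1/0.000765 ≈ 1307.2.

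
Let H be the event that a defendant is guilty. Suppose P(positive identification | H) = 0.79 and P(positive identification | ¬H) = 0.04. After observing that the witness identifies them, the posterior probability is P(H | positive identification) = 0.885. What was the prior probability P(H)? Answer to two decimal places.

P(H) = 0.28

In odds form, posterior odds = prior odds × likelihood ratio, so prior odds = posterior odds ÷ LR.
Posterior odds = 0.885/(1−0.885) = 7.6957. LR = 0.79/0.04 = 19.7500.
Prior odds = 7.6957/19.7500 = 0.3897, so P(H) = 0.3897/(1+0.3897) ≈ 0.28.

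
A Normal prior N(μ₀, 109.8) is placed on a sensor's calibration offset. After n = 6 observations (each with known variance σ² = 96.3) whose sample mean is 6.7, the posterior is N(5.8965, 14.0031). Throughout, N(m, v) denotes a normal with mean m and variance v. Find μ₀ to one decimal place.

μ₀ = 0.4

With known observation variance, the Normal–Normal posterior has precision τ_n = τ₀ + n/σ² and mean μ_n = (τ₀μ₀ + (n/σ²)x̄)/τ_n.
Here τ₀ = 1/109.8 = 0.009107 and τ_data = 6/96.3 = 0.062305, so τ_n = 0.071412.
Rearranging for μ₀: μ₀ = (μ_n·τ_n − τ_data·x̄)/τ₀ = (5.8965·0.071412 − 0.062305·6.7) / 0.009107 = 0.003637/0.009107 ≈ 0.4.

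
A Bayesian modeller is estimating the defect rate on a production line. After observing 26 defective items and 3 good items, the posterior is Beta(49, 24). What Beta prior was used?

Beta(23, 21)

A Beta(α, β) prior with s successes and f failures in binomial data gives a Beta(α+s, β+f) posterior.
Subtract the data counts: 49−26=23, 24−3=21.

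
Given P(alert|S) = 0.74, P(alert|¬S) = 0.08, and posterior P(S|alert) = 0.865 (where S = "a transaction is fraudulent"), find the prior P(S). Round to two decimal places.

Bayes' rule in odds form gives O(S|E) = O(S)·[P(E|S)/P(E|¬S)], hence O(S) = O(S|E)/LR.
Posterior odds = 0.865/(1−0.865) = 6.4074. LR = 0.74/0.08 = 9.2500.
Prior odds = 6.4074/9.2500 = 0.6927, so P(S) = 0.6927/(1+0.6927) ≈ 0.41.

P(S) = 0.41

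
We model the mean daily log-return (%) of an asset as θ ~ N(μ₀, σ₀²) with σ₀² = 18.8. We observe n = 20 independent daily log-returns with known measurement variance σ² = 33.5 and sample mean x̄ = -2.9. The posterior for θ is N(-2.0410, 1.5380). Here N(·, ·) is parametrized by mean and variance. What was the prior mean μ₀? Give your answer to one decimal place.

The posterior mean is a precision-weighted average: μ_n = (τ₀μ₀ + τ_data·x̄)/(τ₀+τ_data), with τ₀=1/σ₀² and τ_data=n/σ².
Here τ₀ = 1/18.8 = 0.053191 and τ_data = 20/33.5 = 0.597015, so τ_n = 0.650206.
Rearranging for μ₀: μ₀ = (μ_n·τ_n − τ_data·x̄)/τ₀ = (-2.0410·0.650206 − 0.597015·-2.9) / 0.053191 = 0.404273/0.053191 ≈ 7.6.

μ₀ = 7.6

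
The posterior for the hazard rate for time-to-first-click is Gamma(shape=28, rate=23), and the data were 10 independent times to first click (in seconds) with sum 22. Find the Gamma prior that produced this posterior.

Gamma(shape=18, rate=1)

For an exponential likelihood with a Gamma(α, β) prior on the rate, n observations with total T give posterior Gamma(α+n, β+T).
So α = 28 − 10 = 18 and β = 23 − 22 = 1.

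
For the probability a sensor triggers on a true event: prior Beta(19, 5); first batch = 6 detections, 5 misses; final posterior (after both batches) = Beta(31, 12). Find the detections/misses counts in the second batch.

6 detections and 2 misses

Sequential conjugate updates are equivalent to a single update on the pooled data, so total successes = posterior α − prior α and total failures = posterior β − prior β.
Total across both batches: 31−19=12 detections, 12−5=7 misses.
Subtract the first batch: 12−6=6 detections and 7−5=2 misses.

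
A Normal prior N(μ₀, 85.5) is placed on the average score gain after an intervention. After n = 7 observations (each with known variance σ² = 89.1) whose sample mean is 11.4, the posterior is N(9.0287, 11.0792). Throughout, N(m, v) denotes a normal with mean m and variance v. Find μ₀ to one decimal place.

μ₀ = -6.9

With known observation variance, the Normal–Normal posterior has precision τ_n = τ₀ + n/σ² and mean μ_n = (τ₀μ₀ + (n/σ²)x̄)/τ_n.
Here τ₀ = 1/85.5 = 0.011696 and τ_data = 7/89.1 = 0.078563, so τ_n = 0.090259.
Rearranging for μ₀: μ₀ = (μ_n·τ_n − τ_data·x̄)/τ₀ = (9.0287·0.090259 − 0.078563·11.4) / 0.011696 = -0.080697/0.011696 ≈ -6.9.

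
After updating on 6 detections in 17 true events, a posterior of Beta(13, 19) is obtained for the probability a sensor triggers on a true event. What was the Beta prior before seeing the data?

A Beta(a, b) prior with s successes and f failures in binomial data gives a Beta(a+s, b+f) posterior.
Subtract the data counts: 13−6=7, 19−11=8.

Beta(7, 8)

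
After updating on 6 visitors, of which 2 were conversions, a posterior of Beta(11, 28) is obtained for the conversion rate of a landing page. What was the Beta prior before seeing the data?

Beta(9, 24)

Beta is conjugate to the binomial likelihood: posterior = Beta(a+s, b+f).
So a = 11 − 2 = 9 and b = 28 − 4 = 24.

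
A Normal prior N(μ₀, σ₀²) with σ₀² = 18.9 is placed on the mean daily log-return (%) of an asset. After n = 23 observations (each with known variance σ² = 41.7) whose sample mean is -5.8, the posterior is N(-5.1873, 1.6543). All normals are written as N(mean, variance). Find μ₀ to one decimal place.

μ₀ = 1.2

The posterior mean is a precision-weighted average: μ_n = (τ₀μ₀ + τ_data·x̄)/(τ₀+τ_data), with τ₀=1/σ₀² and τ_data=n/σ².
Here τ₀ = 1/18.9 = 0.052910 and τ_data = 23/41.7 = 0.551559, so τ_n = 0.604469.
Rearranging for μ₀: μ₀ = (μ_n·τ_n − τ_data·x̄)/τ₀ = (-5.1873·0.604469 − 0.551559·-5.8) / 0.052910 = 0.063480/0.052910 ≈ 1.2.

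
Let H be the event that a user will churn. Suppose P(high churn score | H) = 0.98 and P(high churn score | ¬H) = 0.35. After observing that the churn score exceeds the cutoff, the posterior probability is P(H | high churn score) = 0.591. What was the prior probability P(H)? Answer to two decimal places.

In odds form, posterior odds = prior odds × likelihood ratio, so prior odds = posterior odds ÷ LR.
Posterior odds = 0.591/(1−0.591) = 1.4450. LR = 0.98/0.35 = 2.8000.
Prior odds = 1.4450/2.8000 = 0.5161, so P(H) = 0.5161/(1+0.5161) ≈ 0.34.

P(H) = 0.34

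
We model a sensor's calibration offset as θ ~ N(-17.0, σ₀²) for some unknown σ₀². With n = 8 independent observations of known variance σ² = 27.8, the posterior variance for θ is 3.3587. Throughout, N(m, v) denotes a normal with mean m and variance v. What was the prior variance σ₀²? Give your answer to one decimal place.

For the Normal–Normal model with known σ², precisions add: τ_n = τ₀ + n/σ².
So 1/σ₀² = 1/3.3587 − 8/27.8 = 0.297734 − 0.287770 = 0.009964.
Hence σ₀² = 1/0.009964 ≈ 100.4.

σ₀² = 100.4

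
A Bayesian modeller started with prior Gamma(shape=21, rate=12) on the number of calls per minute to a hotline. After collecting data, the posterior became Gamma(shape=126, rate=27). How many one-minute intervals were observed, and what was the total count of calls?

n = 15 one-minute intervals with total 105 calls

A Gamma(α, β) prior (rate parametrization) on a Poisson rate with n observations summing to S gives posterior Gamma(α+S, β+n).
Matching: Σxᵢ = 126 − 21 = 105 and n = 27 − 12 = 15.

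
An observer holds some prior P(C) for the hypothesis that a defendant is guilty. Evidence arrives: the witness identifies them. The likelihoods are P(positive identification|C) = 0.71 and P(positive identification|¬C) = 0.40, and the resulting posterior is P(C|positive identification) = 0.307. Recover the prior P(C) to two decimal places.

In odds form, posterior odds = prior odds × likelihood ratio, so prior odds = posterior odds ÷ LR.
Posterior odds = 0.307/(1−0.307) = 0.4430. LR = 0.71/0.40 = 1.7750.
Prior odds = 0.4430/1.7750 = 0.2496, so P(C) = 0.2496/(1+0.2496) ≈ 0.20.

P(C) = 0.20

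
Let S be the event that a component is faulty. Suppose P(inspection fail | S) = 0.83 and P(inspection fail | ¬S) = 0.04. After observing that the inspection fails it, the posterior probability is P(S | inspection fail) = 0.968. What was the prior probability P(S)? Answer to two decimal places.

P(S) = 0.59

In odds form, posterior odds = prior odds × likelihood ratio, so prior odds = posterior odds ÷ LR.
Posterior odds = 0.968/(1−0.968) = 30.2500. LR = 0.83/0.04 = 20.7500.
Prior odds = 30.2500/20.7500 = 1.4578, so P(S) = 1.4578/(1+1.4578) ≈ 0.59.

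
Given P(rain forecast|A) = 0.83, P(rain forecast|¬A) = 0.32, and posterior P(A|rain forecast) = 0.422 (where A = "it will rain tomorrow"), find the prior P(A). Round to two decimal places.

In odds form, posterior odds = prior odds × likelihood ratio, so prior odds = posterior odds ÷ LR.
Posterior odds = 0.422/(1−0.422) = 0.7301. LR = 0.83/0.32 = 2.5938.
Prior odds = 0.7301/2.5938 = 0.2815, so P(A) = 0.2815/(1+0.2815) ≈ 0.22.

P(A) = 0.22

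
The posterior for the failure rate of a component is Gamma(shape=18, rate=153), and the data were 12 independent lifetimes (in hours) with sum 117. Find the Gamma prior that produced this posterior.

Gamma–exponential conjugacy: posterior shape = α + n, posterior rate = β + Σtᵢ.
So α = 18 − 12 = 6 and β = 153 − 117 = 36.

Gamma(shape=6, rate=36)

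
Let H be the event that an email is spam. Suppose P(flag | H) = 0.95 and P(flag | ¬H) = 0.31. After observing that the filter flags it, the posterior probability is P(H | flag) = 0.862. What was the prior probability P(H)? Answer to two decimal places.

In odds form, posterior odds = prior odds × likelihood ratio, so prior odds = posterior odds ÷ LR.
Posterior odds = 0.862/(1−0.862) = 6.2464. LR = 0.95/0.31 = 3.0645.
Prior odds = 6.2464/3.0645 = 2.0383, so P(H) = 2.0383/(1+2.0383) ≈ 0.67.

P(H) = 0.67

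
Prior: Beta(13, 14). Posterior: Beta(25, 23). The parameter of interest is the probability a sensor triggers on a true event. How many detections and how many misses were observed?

12 detections and 9 misses

Under Beta–binomial conjugacy the posterior parameters are (a+s, b+f).
Match parameters: s=25−13=12, f=23−14=9.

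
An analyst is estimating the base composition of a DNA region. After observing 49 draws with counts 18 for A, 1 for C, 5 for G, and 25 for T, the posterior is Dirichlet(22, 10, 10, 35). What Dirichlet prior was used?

Dirichlet(4, 9, 5, 10)

For a Dirichlet(α) prior with multinomial counts c, the posterior is Dirichlet(α + c) componentwise.
Subtract each count from the matching posterior parameter: 22−18=4, 10−1=9, 10−5=5, 35−25=10.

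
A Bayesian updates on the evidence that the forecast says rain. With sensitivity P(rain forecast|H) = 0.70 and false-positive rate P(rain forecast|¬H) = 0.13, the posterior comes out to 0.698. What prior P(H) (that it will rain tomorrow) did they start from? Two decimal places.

P(H) = 0.30

In odds form, posterior odds = prior odds × likelihood ratio, so prior odds = posterior odds ÷ LR.
Posterior odds = 0.698/(1−0.698) = 2.3113. LR = 0.70/0.13 = 5.3846.
Prior odds = 2.3113/5.3846 = 0.4292, so P(H) = 0.4292/(1+0.4292) ≈ 0.30.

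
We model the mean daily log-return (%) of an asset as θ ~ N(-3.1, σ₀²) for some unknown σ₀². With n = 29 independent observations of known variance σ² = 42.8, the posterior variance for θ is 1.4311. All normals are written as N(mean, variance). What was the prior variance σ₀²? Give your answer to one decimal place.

Posterior precision equals prior precision plus data precision: 1/σ_n² = 1/σ₀² + n/σ².
So 1/σ₀² = 1/1.4311 − 29/42.8 = 0.698763 − 0.677570 = 0.021193.
Hence σ₀² = 1/0.021193 ≈ 47.2.

σ₀² = 47.2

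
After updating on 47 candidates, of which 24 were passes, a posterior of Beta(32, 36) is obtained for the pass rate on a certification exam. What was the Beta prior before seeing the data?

Beta(8, 13)

A Beta(α, β) prior with s successes and f failures in binomial data gives a Beta(α+s, β+f) posterior.
So α = 32 − 24 = 8 and β = 36 − 23 = 13.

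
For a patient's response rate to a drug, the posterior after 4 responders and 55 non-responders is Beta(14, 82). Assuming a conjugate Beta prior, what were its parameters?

A Beta(a, b) prior with s successes and f failures in binomial data gives a Beta(a+s, b+f) posterior.
So a = 14 − 4 = 10 and b = 82 − 55 = 27.

Beta(10, 27)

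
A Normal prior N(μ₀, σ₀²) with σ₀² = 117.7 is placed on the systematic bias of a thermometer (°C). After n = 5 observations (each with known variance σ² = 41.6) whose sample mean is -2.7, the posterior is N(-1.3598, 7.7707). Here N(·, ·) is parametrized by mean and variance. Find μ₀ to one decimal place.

The posterior mean is a precision-weighted average: μ_n = (τ₀μ₀ + τ_data·x̄)/(τ₀+τ_data), with τ₀=1/σ₀² and τ_data=n/σ².
Here τ₀ = 1/117.7 = 0.008496 and τ_data = 5/41.6 = 0.120192, so τ_n = 0.128688.
Rearranging for μ₀: μ₀ = (μ_n·τ_n − τ_data·x̄)/τ₀ = (-1.3598·0.128688 − 0.120192·-2.7) / 0.008496 = 0.149528/0.008496 ≈ 17.6.

μ₀ = 17.6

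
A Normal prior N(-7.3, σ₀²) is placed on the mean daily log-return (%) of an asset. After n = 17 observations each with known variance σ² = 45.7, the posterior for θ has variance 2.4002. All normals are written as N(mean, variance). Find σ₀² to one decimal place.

For the Normal–Normal model with known σ², precisions add: τ_n = τ₀ + n/σ².
So 1/σ₀² = 1/2.4002 − 17/45.7 = 0.416632 − 0.371991 = 0.044641.
Hence σ₀² = 1/0.044641 ≈ 22.4.

σ₀² = 22.4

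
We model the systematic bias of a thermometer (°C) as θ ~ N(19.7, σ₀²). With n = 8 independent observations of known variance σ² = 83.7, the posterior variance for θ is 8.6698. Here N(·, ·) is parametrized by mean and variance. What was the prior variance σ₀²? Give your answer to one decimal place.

σ₀² = 50.6

For the Normal–Normal model with known σ², precisions add: τ_n = τ₀ + n/σ².
So 1/σ₀² = 1/8.6698 − 8/83.7 = 0.115343 − 0.095579 = 0.019764.
Hence σ₀² = 1/0.019764 ≈ 50.6.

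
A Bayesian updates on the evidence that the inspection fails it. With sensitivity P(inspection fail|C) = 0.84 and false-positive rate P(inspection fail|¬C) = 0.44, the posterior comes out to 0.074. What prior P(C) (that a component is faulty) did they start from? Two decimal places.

Bayes' rule in odds form gives O(C|E) = O(C)·[P(E|C)/P(E|¬C)], hence O(C) = O(C|E)/LR.
Posterior odds = 0.074/(1−0.074) = 0.0799. LR = 0.84/0.44 = 1.9091.
Prior odds = 0.0799/1.9091 = 0.0419, so P(C) = 0.0419/(1+0.0419) ≈ 0.04.

P(C) = 0.04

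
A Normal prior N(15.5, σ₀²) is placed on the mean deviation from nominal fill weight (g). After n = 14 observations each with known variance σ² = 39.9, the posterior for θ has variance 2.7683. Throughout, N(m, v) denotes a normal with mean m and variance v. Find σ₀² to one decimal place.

σ₀² = 96.6

For the Normal–Normal model with known σ², precisions add: τ_n = τ₀ + n/σ².
So 1/σ₀² = 1/2.7683 − 14/39.9 = 0.361233 − 0.350877 = 0.010356.
Hence σ₀² = 1/0.010356 ≈ 96.6.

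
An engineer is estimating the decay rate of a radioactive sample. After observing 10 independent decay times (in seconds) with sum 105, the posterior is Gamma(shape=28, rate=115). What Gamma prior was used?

For an exponential likelihood with a Gamma(α, β) prior on the rate, n observations with total T give posterior Gamma(α+n, β+T).
So α = 28 − 10 = 18 and β = 115 − 105 = 10.

Gamma(shape=18, rate=10)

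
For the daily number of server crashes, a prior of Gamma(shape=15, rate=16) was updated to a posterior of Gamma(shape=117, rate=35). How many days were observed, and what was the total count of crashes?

n = 19 days with total 102 crashes

A Gamma(α, β) prior (rate parametrization) on a Poisson rate with n observations summing to S gives posterior Gamma(α+S, β+n).
Matching: Σxᵢ = 117 − 15 = 102 and n = 35 − 16 = 19.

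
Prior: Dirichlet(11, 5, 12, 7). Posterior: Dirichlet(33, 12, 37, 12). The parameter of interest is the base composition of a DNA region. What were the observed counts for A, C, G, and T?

counts (22, 7, 25, 5)

For a Dirichlet(α) prior with multinomial counts c, the posterior is Dirichlet(α + c) componentwise.
Counts are posterior − prior componentwise: 33−11=22, 12−5=7, 37−12=25, 12−7=5.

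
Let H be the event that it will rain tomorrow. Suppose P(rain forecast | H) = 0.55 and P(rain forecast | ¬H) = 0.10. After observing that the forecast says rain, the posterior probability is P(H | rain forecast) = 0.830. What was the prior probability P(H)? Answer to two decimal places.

In odds form, posterior odds = prior odds × likelihood ratio, so prior odds = posterior odds ÷ LR.
Posterior odds = 0.830/(1−0.830) = 4.8824. LR = 0.55/0.10 = 5.5000.
Prior odds = 4.8824/5.5000 = 0.8877, so P(H) = 0.8877/(1+0.8877) ≈ 0.47.

P(H) = 0.47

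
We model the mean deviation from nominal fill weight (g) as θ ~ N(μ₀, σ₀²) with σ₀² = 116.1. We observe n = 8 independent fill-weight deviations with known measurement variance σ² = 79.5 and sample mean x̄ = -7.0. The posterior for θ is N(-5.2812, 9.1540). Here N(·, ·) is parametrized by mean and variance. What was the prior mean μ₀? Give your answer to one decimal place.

With known observation variance, the Normal–Normal posterior has precision τ_n = τ₀ + n/σ² and mean μ_n = (τ₀μ₀ + (n/σ²)x̄)/τ_n.
Here τ₀ = 1/116.1 = 0.008613 and τ_data = 8/79.5 = 0.100629, so τ_n = 0.109242.
Rearranging for μ₀: μ₀ = (μ_n·τ_n − τ_data·x̄)/τ₀ = (-5.2812·0.109242 − 0.100629·-7.0) / 0.008613 = 0.127474/0.008613 ≈ 14.8.

μ₀ = 14.8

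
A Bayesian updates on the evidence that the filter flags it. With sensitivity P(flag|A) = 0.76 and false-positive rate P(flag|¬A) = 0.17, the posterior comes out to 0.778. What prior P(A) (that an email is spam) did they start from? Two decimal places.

P(A) = 0.44

In odds form, posterior odds = prior odds × likelihood ratio, so prior odds = posterior odds ÷ LR.
Posterior odds = 0.778/(1−0.778) = 3.5045. LR = 0.76/0.17 = 4.4706.
Prior odds = 3.5045/4.4706 = 0.7839, so P(A) = 0.7839/(1+0.7839) ≈ 0.44.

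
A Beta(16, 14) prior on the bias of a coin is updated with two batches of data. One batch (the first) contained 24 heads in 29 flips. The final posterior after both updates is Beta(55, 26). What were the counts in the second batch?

15 heads and 7 tails

Sequential conjugate updates are equivalent to a single update on the pooled data, so total successes = posterior α − prior α and total failures = posterior β − prior β.
Total across both batches: 55−16=39 heads, 26−14=12 tails.
Subtract the first batch: 39−24=15 heads and 12−5=7 tails.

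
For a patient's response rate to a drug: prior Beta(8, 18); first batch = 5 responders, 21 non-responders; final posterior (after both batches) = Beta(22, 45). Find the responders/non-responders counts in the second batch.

Because Beta–binomial updating is additive in the counts, the combined data contributed (α_post−α_prior, β_post−β_prior) successes and failures.
Total across both batches: 22−8=14 responders, 45−18=27 non-responders.
Subtract the first batch: 14−5=9 responders and 27−21=6 non-responders.

9 responders and 6 non-responders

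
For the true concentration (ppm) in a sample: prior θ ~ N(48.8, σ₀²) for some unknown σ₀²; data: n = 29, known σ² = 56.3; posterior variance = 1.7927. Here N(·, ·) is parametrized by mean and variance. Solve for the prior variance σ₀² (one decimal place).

For the Normal–Normal model with known σ², precisions add: τ_n = τ₀ + n/σ².
So 1/σ₀² = 1/1.7927 − 29/56.3 = 0.557818 − 0.515098 = 0.042720.
Hence σ₀² = 1/0.042720 ≈ 23.4.

σ₀² = 23.4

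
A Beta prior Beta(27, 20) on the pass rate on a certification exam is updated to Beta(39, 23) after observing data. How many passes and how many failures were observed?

12 passes and 3 failures

Beta is conjugate to the binomial likelihood: posterior = Beta(a+s, b+f).
Match parameters: s=39−27=12, f=23−20=3.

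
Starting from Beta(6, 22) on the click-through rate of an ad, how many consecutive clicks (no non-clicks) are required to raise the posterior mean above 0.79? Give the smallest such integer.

After k clicks and 0 non-clicks the posterior is Beta(6+k, 22), with mean (6+k)/(6+22+k).
Set (6+k)/(28+k) > 0.79 and solve: k > (0.79·28 − 6)/(1 − 0.79) = 76.762.
The smallest integer exceeding 76.762 is 77.

k = 77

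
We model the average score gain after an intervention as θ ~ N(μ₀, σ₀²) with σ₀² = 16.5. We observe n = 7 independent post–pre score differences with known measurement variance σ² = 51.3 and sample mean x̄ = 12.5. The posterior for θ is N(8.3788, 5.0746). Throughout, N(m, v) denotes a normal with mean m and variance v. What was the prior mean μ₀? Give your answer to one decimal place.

The posterior mean is a precision-weighted average: μ_n = (τ₀μ₀ + τ_data·x̄)/(τ₀+τ_data), with τ₀=1/σ₀² and τ_data=n/σ².
Here τ₀ = 1/16.5 = 0.060606 and τ_data = 7/51.3 = 0.136452, so τ_n = 0.197058.
Rearranging for μ₀: μ₀ = (μ_n·τ_n − τ_data·x̄)/τ₀ = (8.3788·0.197058 − 0.136452·12.5) / 0.060606 = -0.054540/0.060606 ≈ -0.9.

μ₀ = -0.9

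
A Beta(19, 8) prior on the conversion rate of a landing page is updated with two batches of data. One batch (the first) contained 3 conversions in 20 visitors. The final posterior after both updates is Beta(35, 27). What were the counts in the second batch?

Sequential conjugate updates are equivalent to a single update on the pooled data, so total successes = posterior α − prior α and total failures = posterior β − prior β.
Total across both batches: 35−19=16 conversions, 27−8=19 bounces.
Subtract the first batch: 16−3=13 conversions and 19−17=2 bounces.

13 conversions and 2 bounces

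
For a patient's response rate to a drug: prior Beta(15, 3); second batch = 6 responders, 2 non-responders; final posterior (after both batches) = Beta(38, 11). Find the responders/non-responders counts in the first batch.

Because Beta–binomial updating is additive in the counts, the combined data contributed (α_post−α_prior, β_post−β_prior) successes and failures.
Total across both batches: 38−15=23 responders, 11−3=8 non-responders.
Subtract the second batch: 23−6=17 responders and 8−2=6 non-responders.

17 responders and 6 non-responders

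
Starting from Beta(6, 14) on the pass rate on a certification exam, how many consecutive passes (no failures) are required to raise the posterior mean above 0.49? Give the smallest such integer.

After k passes and 0 failures the posterior is Beta(6+k, 14), with mean (6+k)/(6+14+k).
Set (6+k)/(20+k) > 0.49 and solve: k > (0.49·20 − 6)/(1 − 0.49) = 7.451.
The smallest integer exceeding 7.451 is 8.

k = 8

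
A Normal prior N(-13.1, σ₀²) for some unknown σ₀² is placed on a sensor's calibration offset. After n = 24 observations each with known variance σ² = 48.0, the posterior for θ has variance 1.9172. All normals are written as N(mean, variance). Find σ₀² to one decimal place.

σ₀² = 46.3

For the Normal–Normal model with known σ², precisions add: τ_n = τ₀ + n/σ².
So 1/σ₀² = 1/1.9172 − 24/48.0 = 0.521594 − 0.500000 = 0.021594.
Hence σ₀² = 1/0.021594 ≈ 46.3.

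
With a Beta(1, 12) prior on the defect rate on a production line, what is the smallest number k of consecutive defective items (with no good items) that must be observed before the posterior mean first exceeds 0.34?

After k defective items and 0 good items the posterior is Beta(1+k, 12), with mean (1+k)/(1+12+k).
Set (1+k)/(13+k) > 0.34 and solve: k > (0.34·13 − 1)/(1 − 0.34) = 5.182.
The smallest integer exceeding 5.182 is 6, and checking k=6: (7)/(19) = 0.3684 > 0.34.

k = 6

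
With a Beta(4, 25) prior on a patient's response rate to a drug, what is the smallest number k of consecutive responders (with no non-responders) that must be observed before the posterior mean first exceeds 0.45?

k = 17

After k responders and 0 non-responders the posterior is Beta(4+k, 25), with mean (4+k)/(4+25+k).
Set (4+k)/(29+k) > 0.45 and solve: k > (0.45·29 − 4)/(1 − 0.45) = 16.455.
The smallest integer exceeding 16.455 is 17.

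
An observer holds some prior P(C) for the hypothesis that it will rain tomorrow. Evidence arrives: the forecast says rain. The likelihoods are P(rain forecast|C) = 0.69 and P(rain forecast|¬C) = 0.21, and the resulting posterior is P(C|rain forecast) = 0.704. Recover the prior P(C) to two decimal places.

P(C) = 0.42

Bayes' rule in odds form gives O(C|E) = O(C)·[P(E|C)/P(E|¬C)], hence O(C) = O(C|E)/LR.
Posterior odds = 0.704/(1−0.704) = 2.3784. LR = 0.69/0.21 = 3.2857.
Prior odds = 2.3784/3.2857 = 0.7239, so P(C) = 0.7239/(1+0.7239) ≈ 0.42.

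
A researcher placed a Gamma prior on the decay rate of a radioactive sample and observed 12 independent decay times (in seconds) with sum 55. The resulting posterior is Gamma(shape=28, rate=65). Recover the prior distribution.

Gamma–exponential conjugacy: posterior shape = α + n, posterior rate = β + Σtᵢ.
So α = 28 − 12 = 16 and β = 65 − 55 = 10.

Gamma(shape=16, rate=10)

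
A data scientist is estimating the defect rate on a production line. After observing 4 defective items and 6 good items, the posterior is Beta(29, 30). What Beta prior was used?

Beta(25, 24)

A Beta(α, β) prior with s successes and f failures in binomial data gives a Beta(α+s, β+f) posterior.
Subtract the data counts: 29−4=25, 30−6=24.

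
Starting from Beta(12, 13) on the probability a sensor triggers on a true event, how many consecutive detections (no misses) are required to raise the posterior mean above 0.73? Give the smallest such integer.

After k detections and 0 misses the posterior is Beta(12+k, 13), with mean (12+k)/(12+13+k).
Set (12+k)/(25+k) > 0.73 and solve: k > (0.73·25 − 12)/(1 − 0.73) = 23.148.
The smallest integer exceeding 23.148 is 24, and checking k=24: (36)/(49) = 0.7347 > 0.73.

k = 24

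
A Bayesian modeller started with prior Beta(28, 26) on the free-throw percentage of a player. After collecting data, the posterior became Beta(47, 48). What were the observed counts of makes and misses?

19 makes and 22 misses

Under Beta–binomial conjugacy the posterior parameters are (α+s, β+f).
Match parameters: s=47−28=19, f=48−26=22.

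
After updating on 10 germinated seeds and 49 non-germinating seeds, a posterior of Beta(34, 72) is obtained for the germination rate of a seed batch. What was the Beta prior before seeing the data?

Beta(24, 23)

A Beta(a, b) prior with s successes and f failures in binomial data gives a Beta(a+s, b+f) posterior.
So a = 34 − 10 = 24 and b = 72 − 49 = 23.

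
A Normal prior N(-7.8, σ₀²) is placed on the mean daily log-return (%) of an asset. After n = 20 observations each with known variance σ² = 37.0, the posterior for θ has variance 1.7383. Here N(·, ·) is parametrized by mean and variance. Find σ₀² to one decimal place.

Posterior precision equals prior precision plus data precision: 1/σ_n² = 1/σ₀² + n/σ².
So 1/σ₀² = 1/1.7383 − 20/37.0 = 0.575275 − 0.540541 = 0.034734.
Hence σ₀² = 1/0.034734 ≈ 28.8.

σ₀² = 28.8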